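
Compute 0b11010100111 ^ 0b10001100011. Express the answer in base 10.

708

a = 11010100111
b = 10001100011
XOR → 01011000100 = 708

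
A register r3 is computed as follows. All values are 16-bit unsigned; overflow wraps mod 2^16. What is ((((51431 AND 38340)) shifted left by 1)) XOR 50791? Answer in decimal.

51183

51431 = 1100100011100111
38340 = 1001010111000100
→ AND → 1000000011000100 = 32964
→ shifted left by 1 (mod 2^16) → 0000000110001000 = 392
50791 = 1100011001100111
→ XOR → 1100011111101111 = 51183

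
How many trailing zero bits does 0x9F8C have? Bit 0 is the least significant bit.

0x9F8C = 1001111110001100
Trailing zeros: 2, so the lowest set bit is bit 2 (value 4).

2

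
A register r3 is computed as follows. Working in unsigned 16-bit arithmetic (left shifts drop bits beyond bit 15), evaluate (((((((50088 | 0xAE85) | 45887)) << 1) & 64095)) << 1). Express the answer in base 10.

50088 = 1100001110101000
0xAE85 = 1010111010000101
→ | → 1110111110101101 = 61357
45887 = 1011001100111111
→ | → 1111111110111111 = 65471
→ << 1 (mod 2^16) → 1111111101111110 = 65406
64095 = 1111101001011111
→ & → 1111101001011110 = 64094
→ << 1 (mod 2^16) → 1111010010111100 = 62652

62652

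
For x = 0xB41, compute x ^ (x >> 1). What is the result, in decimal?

3809

x = 101101000001 = 2881
x>>1 = 010110100000
XOR  = 111011100001 = 3809
(x ^ (x >> 1) gives the standard binary-reflected Gray code of x.)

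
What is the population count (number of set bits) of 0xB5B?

0xB5B = 101101011011
Count the 1s: 1 + 1 + 1 + 1 + 1 + 1 + 1 + 1 = 8

8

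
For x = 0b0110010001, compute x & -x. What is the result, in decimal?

x = 110010001 = 401
-x (two's complement) = …001101111
AND   = 000000001 = 1
(x & -x isolates the lowest set bit of x.)

1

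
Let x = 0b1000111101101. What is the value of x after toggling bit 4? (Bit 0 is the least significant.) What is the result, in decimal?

x = 1000111101101
bit 4 is currently 0; toggle it via x ^ (1 << 4) = x ^ 16
→ 1000111111101 = 4605

4605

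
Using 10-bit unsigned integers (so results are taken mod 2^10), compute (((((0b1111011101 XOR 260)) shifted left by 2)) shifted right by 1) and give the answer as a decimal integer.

434

0b1111011101 = 1111011101
260 = 0100000100
→ XOR → 1011011001 = 729
→ shifted left by 2 (mod 2^10) → 1101100100 = 868
→ shifted right by 1 → 0110110010 = 434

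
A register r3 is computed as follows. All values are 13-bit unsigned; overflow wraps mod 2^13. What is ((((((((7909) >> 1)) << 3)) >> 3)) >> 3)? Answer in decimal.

110

7909 = 1111011100101
→ >> 1 → 0111101110010 = 3954
→ << 3 (mod 2^13) → 1101110010000 = 7056
→ >> 3 → 0001101110010 = 882
→ >> 3 → 0000001101110 = 110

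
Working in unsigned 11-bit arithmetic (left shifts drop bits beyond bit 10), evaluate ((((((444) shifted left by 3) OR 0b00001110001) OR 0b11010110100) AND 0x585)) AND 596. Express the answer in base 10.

444 = 00110111100
→ shifted left by 3 (mod 2^11) → 10111100000 = 1504
0b00001110001 = 00001110001
→ OR → 10111110001 = 1521
0b11010110100 = 11010110100
→ OR → 11111110101 = 2037
0x585 = 10110000101
→ AND → 10110000101 = 1413
596 = 01001010100
→ AND → 00000000100 = 4

4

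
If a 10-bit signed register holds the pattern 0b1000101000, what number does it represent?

pattern = 1000101000 (MSB is 1 ⇒ negative)
Invert: 0111010111, add 1 → 0111011000 = 472, so the value is -472.
(Equivalently: 552 - 2^10 = 552 - 1024 = -472.)

-472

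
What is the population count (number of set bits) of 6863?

9

6863 = 1101011001111
Count the 1s: 1 + 1 + 1 + 1 + 1 + 1 + 1 + 1 + 1 = 9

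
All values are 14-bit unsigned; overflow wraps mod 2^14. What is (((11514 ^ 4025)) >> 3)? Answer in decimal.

1128

11514 = 10110011111010
4025 = 00111110111001
→ ^ → 10001101000011 = 9027
→ >> 3 → 00010001101000 = 1128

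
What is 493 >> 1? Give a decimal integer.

493 = 111101101
shift right by 1 → 011110110 = 246
(equivalently, floor(493 / 2))

246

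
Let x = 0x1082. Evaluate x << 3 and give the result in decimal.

33808

0x1082 = 0001000010000010
shift left by 3 → 1000010000010000 = 33808
(equivalently, 4226 × 2^3 = 4226 × 8)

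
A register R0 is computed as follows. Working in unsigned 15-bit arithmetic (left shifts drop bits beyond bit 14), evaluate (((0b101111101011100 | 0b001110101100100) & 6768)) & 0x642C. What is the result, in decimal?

32

0b101111101011100 = 101111101011100
0b001110101100100 = 001110101100100
→ | → 101111101111100 = 24444
6768 = 001101001110000
→ & → 001101001110000 = 6768
0x642C = 110010000101100
→ & → 000000000100000 = 32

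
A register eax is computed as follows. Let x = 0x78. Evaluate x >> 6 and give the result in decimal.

0x78 = 1111000
shift right by 6 → 0000001 = 1
(equivalently, floor(120 / 64))

1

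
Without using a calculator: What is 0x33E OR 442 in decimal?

958

0x33E = 1100111110
442 = 0110111010
 OR → 1110111110 = 958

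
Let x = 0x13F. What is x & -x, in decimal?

x = 100111111 = 319
-x (two's complement) = …011000001
AND   = 000000001 = 1
(x & -x isolates the lowest set bit of x.)

1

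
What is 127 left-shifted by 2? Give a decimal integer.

127 = 001111111
shift left by 2 → 111111100 = 508
(equivalently, 127 × 2^2 = 127 × 4)

508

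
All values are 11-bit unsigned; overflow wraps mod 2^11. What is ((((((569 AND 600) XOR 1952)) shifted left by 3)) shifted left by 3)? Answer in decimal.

1536

569 = 01000111001
600 = 01001011000
→ AND → 01000011000 = 536
1952 = 11110100000
→ XOR → 10110111000 = 1464
→ shifted left by 3 (mod 2^11) → 10111000000 = 1472
→ shifted left by 3 (mod 2^11) → 11000000000 = 1536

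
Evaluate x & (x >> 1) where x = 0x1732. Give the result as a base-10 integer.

784

x = 1011100110010 = 5938
x>>1 = 0101110011001
AND  = 0001100010000 = 784
(x & (x >> 1) has a 1 wherever x has two consecutive 1 bits.)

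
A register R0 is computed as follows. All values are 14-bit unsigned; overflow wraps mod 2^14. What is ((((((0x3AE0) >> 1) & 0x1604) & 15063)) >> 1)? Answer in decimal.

0x3AE0 = 11101011100000
→ >> 1 → 01110101110000 = 7536
0x1604 = 01011000000100
→ & → 01010000000000 = 5120
15063 = 11101011010111
→ & → 01000000000000 = 4096
→ >> 1 → 00100000000000 = 2048

2048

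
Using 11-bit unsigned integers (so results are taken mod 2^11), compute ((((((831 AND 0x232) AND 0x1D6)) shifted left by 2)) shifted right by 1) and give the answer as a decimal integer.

831 = 01100111111
0x232 = 01000110010
→ AND → 01000110010 = 562
0x1D6 = 00111010110
→ AND → 00000010010 = 18
→ shifted left by 2 (mod 2^11) → 00001001000 = 72
→ shifted right by 1 → 00000100100 = 36

36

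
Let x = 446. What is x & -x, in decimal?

2

x = 110111110 = 446
-x (two's complement) = …001000010
AND   = 000000010 = 2
(x & -x isolates the lowest set bit of x.)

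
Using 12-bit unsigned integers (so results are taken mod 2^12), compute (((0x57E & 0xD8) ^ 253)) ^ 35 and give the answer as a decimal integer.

0x57E = 010101111110
0xD8 = 000011011000
→ & → 000001011000 = 88
253 = 000011111101
→ ^ → 000010100101 = 165
35 = 000000100011
→ ^ → 000010000110 = 134

134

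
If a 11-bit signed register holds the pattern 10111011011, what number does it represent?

pattern = 10111011011 (MSB is 1 ⇒ negative)
Invert: 01000100100, add 1 → 01000100101 = 549, so the value is -549.
(Equivalently: 1499 - 2^11 = 1499 - 2048 = -549.)

-549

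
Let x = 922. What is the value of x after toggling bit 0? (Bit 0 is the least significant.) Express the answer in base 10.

923

x = 0001110011010
bit 0 is currently 0; toggle it via x ^ (1 << 0) = x ^ 1
→ 0001110011011 = 923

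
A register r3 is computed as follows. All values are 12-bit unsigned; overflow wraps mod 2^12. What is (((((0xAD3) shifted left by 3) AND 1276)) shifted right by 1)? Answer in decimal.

588

0xAD3 = 101011010011
→ shifted left by 3 (mod 2^12) → 011010011000 = 1688
1276 = 010011111100
→ AND → 010010011000 = 1176
→ shifted right by 1 → 001001001100 = 588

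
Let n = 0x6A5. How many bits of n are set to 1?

6

0x6A5 = 11010100101
Count the 1s: 1 + 1 + 1 + 1 + 1 + 1 = 6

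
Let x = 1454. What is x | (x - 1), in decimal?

1455

x = 10110101110 = 1454
x - 1 = 10110101101
OR    = 10110101111 = 1455
(x | (x - 1) sets all bits below the lowest set bit.)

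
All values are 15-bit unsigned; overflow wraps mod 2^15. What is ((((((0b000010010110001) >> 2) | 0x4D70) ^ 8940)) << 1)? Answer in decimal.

24352

0b000010010110001 = 000010010110001
→ >> 2 → 000000100101100 = 300
0x4D70 = 100110101110000
→ | → 100110101111100 = 19836
8940 = 010001011101100
→ ^ → 110111110010000 = 28560
→ << 1 (mod 2^15) → 101111100100000 = 24352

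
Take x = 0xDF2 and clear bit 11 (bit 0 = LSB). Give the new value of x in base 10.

x = 0110111110010
bit 11 is currently 1; clear it via x & ~(1 << 11) = x & ~2048
→ 0010111110010 = 1522

1522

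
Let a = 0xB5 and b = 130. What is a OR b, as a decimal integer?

183

0xB5 = 10110101
130 = 10000010
 OR → 10110111 = 183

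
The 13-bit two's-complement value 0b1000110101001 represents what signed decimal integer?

pattern = 1000110101001 (MSB is 1 ⇒ negative)
Invert: 0111001010110, add 1 → 0111001010111 = 3671, so the value is -3671.
(Equivalently: 4521 - 2^13 = 4521 - 8192 = -3671.)

-3671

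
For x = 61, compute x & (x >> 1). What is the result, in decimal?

28

x = 111101 = 61
x>>1 = 011110
AND  = 011100 = 28
(x & (x >> 1) has a 1 wherever x has two consecutive 1 bits.)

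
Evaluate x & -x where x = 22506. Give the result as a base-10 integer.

x = 101011111101010 = 22506
-x (two's complement) = …010100000010110
AND   = 000000000000010 = 2
(x & -x isolates the lowest set bit of x.)

2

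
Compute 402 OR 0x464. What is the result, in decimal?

1526

402 = 00110010010
0x464 = 10001100100
 OR → 10111110110 = 1526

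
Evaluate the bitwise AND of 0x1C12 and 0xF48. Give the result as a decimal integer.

0x1C12 = 1110000010010
0xF48 = 0111101001000
AND → 0110000000000 = 3072

3072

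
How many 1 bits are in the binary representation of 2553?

2553 = 100111111001
Count the 1s: 1 + 1 + 1 + 1 + 1 + 1 + 1 + 1 = 8

8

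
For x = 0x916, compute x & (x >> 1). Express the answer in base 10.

x = 100100010110 = 2326
x>>1 = 010010001011
AND  = 000000000010 = 2
(x & (x >> 1) has a 1 wherever x has two consecutive 1 bits.)

2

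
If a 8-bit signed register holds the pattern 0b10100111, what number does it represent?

pattern = 10100111 (MSB is 1 ⇒ negative)
Invert: 01011000, add 1 → 01011001 = 89, so the value is -89.
(Equivalently: 167 - 2^8 = 167 - 256 = -89.)

-89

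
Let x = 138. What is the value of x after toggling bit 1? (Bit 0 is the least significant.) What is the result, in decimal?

136

x = 0010001010
bit 1 is currently 1; toggle it via x ^ (1 << 1) = x ^ 2
→ 0010001000 = 136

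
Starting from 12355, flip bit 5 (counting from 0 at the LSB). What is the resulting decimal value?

12387

x = 011000001000011
bit 5 is currently 0; toggle it via x ^ (1 << 5) = x ^ 32
→ 011000001100011 = 12387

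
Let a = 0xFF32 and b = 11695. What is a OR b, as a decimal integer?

0xFF32 = 1111111100110010
11695 = 0010110110101111
 OR → 1111111110111111 = 65471

65471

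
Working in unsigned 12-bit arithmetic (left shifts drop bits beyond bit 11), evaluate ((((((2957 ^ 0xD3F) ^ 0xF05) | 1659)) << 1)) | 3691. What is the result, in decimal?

4095

2957 = 101110001101
0xD3F = 110100111111
→ ^ → 011010110010 = 1714
0xF05 = 111100000101
→ ^ → 100110110111 = 2487
1659 = 011001111011
→ | → 111111111111 = 4095
→ << 1 (mod 2^12) → 111111111110 = 4094
3691 = 111001101011
→ | → 111111111111 = 4095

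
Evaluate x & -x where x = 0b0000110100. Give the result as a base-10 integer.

4

x = 110100 = 52
-x (two's complement) = …001100
AND   = 000100 = 4
(x & -x isolates the lowest set bit of x.)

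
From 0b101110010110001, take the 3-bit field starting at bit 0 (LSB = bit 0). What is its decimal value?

v = 101110010110001
Shift right by 0: 101110010110001
Mask low 3 bits: 001 = 1

1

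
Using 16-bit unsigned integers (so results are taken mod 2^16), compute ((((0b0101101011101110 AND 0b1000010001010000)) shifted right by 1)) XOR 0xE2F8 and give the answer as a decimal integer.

0b0101101011101110 = 0101101011101110
0b1000010001010000 = 1000010001010000
→ AND → 0000000001000000 = 64
→ shifted right by 1 → 0000000000100000 = 32
0xE2F8 = 1110001011111000
→ XOR → 1110001011011000 = 58072

58072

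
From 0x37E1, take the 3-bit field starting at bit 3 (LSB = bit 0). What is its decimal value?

v = 11011111100001
Shift right by 3: 11011111100
Mask low 3 bits: 100 = 4

4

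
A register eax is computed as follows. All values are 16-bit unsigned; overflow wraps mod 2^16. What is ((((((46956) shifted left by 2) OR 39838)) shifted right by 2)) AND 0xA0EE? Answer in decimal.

46956 = 1011011101101100
→ shifted left by 2 (mod 2^16) → 1101110110110000 = 56752
39838 = 1001101110011110
→ OR → 1101111110111110 = 57278
→ shifted right by 2 → 0011011111101111 = 14319
0xA0EE = 1010000011101110
→ AND → 0010000011101110 = 8430

8430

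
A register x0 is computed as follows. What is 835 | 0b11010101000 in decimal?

2027

835 = 01101000011
b = 11010101000
 OR → 11111101011 = 2027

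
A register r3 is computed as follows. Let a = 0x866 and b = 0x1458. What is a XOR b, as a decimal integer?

0x866 = 0100001100110
0x1458 = 1010001011000
XOR → 1110000111110 = 7230

7230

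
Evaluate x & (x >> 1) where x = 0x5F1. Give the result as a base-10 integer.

240

x = 10111110001 = 1521
x>>1 = 01011111000
AND  = 00011110000 = 240
(x & (x >> 1) has a 1 wherever x has two consecutive 1 bits.)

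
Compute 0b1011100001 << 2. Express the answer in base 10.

2948

x = 001011100001
shift left by 2 → 101110000100 = 2948
(equivalently, 737 × 2^2 = 737 × 4)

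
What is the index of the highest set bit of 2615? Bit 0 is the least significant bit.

2615 = 101000110111
The topmost 1 is at position 11 (since 2^11 = 2048 ≤ 2615 < 4096).

11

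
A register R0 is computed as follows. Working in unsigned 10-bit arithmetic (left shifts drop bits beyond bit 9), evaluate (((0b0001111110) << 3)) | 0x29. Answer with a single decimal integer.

0b0001111110 = 0001111110
→ << 3 (mod 2^10) → 1111110000 = 1008
0x29 = 0000101001
→ | → 1111111001 = 1017

1017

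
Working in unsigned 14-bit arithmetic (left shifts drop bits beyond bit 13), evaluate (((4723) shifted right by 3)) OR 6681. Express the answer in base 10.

4723 = 01001001110011
→ shifted right by 3 → 00001001001110 = 590
6681 = 01101000011001
→ OR → 01101001011111 = 6751

6751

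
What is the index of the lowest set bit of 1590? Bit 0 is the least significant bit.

1

1590 = 11000110110
Trailing zeros: 1, so the lowest set bit is bit 1 (value 2).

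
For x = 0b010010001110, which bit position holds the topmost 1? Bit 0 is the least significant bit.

0b010010001110 = 10010001110
The topmost 1 is at position 10 (since 2^10 = 1024 ≤ 1166 < 2048).

10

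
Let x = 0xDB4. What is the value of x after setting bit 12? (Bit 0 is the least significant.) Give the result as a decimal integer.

7604

x = 0110110110100
bit 12 is currently 0; set it via x | (1 << 12) = x | 4096
→ 1110110110100 = 7604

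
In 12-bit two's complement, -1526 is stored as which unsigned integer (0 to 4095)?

1526 in 12 bits: 010111110110
Invert: 101000001001
Add 1:  101000001010 = 2570
(Check: 2^12 - 1526 = 4096 - 1526 = 2570.)

2570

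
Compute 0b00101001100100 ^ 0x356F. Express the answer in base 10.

a = 00101001100100
0x356F = 11010101101111
XOR → 11111100001011 = 16139

16139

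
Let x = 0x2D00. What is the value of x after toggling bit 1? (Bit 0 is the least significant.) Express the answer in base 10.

x = 10110100000000
bit 1 is currently 0; toggle it via x ^ (1 << 1) = x ^ 2
→ 10110100000010 = 11522

11522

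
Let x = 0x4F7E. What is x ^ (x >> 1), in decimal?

26817

x = 100111101111110 = 20350
x>>1 = 010011110111111
XOR  = 110100011000001 = 26817
(x ^ (x >> 1) gives the standard binary-reflected Gray code of x.)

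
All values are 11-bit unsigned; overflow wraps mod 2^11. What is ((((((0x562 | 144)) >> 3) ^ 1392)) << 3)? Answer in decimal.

1648

0x562 = 10101100010
144 = 00010010000
→ | → 10111110010 = 1522
→ >> 3 → 00010111110 = 190
1392 = 10101110000
→ ^ → 10111001110 = 1486
→ << 3 (mod 2^11) → 11001110000 = 1648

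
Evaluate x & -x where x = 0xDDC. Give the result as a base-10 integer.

x = 110111011100 = 3548
-x (two's complement) = …001000100100
AND   = 000000000100 = 4
(x & -x isolates the lowest set bit of x.)

4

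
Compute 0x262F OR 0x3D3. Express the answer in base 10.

0x262F = 10011000101111
0x3D3 = 00001111010011
 OR → 10011111111111 = 10239

10239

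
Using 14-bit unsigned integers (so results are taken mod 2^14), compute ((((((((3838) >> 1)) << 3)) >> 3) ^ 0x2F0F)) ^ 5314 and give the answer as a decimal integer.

15538

3838 = 00111011111110
→ >> 1 → 00011101111111 = 1919
→ << 3 (mod 2^14) → 11101111111000 = 15352
→ >> 3 → 00011101111111 = 1919
0x2F0F = 10111100001111
→ ^ → 10100001110000 = 10352
5314 = 01010011000010
→ ^ → 11110010110010 = 15538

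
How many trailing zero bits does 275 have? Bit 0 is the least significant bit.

0

275 = 100010011
Trailing zeros: 0, so the lowest set bit is bit 0 (value 1).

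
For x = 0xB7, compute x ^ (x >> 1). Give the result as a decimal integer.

236

x = 10110111 = 183
x>>1 = 01011011
XOR  = 11101100 = 236
(x ^ (x >> 1) gives the standard binary-reflected Gray code of x.)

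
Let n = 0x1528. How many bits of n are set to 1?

0x1528 = 1010100101000
Count the 1s: 1 + 1 + 1 + 1 + 1 = 5

5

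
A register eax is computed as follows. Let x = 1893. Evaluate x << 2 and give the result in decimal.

7572

1893 = 0011101100101
shift left by 2 → 1110110010100 = 7572
(equivalently, 1893 × 2^2 = 1893 × 4)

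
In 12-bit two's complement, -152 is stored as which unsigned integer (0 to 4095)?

3944

152 in 12 bits: 000010011000
Invert: 111101100111
Add 1:  111101101000 = 3944
(Check: 2^12 - 152 = 4096 - 152 = 3944.)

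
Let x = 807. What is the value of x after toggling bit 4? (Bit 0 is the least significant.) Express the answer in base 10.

823

x = 1100100111
bit 4 is currently 0; toggle it via x ^ (1 << 4) = x ^ 16
→ 1100110111 = 823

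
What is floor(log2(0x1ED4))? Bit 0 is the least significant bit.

0x1ED4 = 1111011010100
The topmost 1 is at position 12 (since 2^12 = 4096 ≤ 7892 < 8192).

12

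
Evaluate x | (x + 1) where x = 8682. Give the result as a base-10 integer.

x = 10000111101010 = 8682
x + 1 = 10000111101011
OR    = 10000111101011 = 8683
(x | (x + 1) sets the lowest cleared bit.)

8683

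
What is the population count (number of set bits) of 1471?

1471 = 10110111111
Count the 1s: 1 + 1 + 1 + 1 + 1 + 1 + 1 + 1 + 1 = 9

9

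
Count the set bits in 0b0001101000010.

4

n = 1101000010
Count the 1s: 1 + 1 + 1 + 1 = 4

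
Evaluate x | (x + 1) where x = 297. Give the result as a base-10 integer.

299

x = 100101001 = 297
x + 1 = 100101010
OR    = 100101011 = 299
(x | (x + 1) sets the lowest cleared bit.)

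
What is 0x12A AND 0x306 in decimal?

0x12A = 0100101010
0x306 = 1100000110
AND → 0100000010 = 258

258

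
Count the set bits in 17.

2

17 = 10001
Count the 1s: 1 + 1 = 2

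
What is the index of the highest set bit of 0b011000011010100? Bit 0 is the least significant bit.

0b011000011010100 = 11000011010100
The topmost 1 is at position 13 (since 2^13 = 8192 ≤ 12500 < 16384).

13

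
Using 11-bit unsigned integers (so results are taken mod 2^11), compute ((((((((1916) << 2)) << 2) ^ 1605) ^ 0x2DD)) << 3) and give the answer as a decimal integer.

704

1916 = 11101111100
→ << 2 (mod 2^11) → 10111110000 = 1520
→ << 2 (mod 2^11) → 11111000000 = 1984
1605 = 11001000101
→ ^ → 00110000101 = 389
0x2DD = 01011011101
→ ^ → 01101011000 = 856
→ << 3 (mod 2^11) → 01011000000 = 704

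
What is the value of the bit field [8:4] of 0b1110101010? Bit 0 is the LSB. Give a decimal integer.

26

v = 1110101010
Shift right by 4: 111010
Mask low 5 bits: 11010 = 26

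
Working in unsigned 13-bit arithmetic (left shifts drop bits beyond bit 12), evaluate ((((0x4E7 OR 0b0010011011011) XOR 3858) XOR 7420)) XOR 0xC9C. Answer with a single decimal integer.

7053

0x4E7 = 0010011100111
0b0010011011011 = 0010011011011
→ OR → 0010011111111 = 1279
3858 = 0111100010010
→ XOR → 0101111101101 = 3053
7420 = 1110011111100
→ XOR → 1011100010001 = 5905
0xC9C = 0110010011100
→ XOR → 1101110001101 = 7053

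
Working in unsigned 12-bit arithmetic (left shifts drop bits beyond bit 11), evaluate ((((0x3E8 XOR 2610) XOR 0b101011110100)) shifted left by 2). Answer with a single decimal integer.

0x3E8 = 001111101000
2610 = 101000110010
→ XOR → 100111011010 = 2522
0b101011110100 = 101011110100
→ XOR → 001100101110 = 814
→ shifted left by 2 (mod 2^12) → 110010111000 = 3256

3256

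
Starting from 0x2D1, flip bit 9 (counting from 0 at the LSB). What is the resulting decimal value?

x = 01011010001
bit 9 is currently 1; toggle it via x ^ (1 << 9) = x ^ 512
→ 00011010001 = 209

209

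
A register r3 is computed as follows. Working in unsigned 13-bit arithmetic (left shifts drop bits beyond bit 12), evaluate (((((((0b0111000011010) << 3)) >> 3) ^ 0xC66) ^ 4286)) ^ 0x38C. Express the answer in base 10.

0b0111000011010 = 0111000011010
→ << 3 (mod 2^13) → 1000011010000 = 4304
→ >> 3 → 0001000011010 = 538
0xC66 = 0110001100110
→ ^ → 0111001111100 = 3708
4286 = 1000010111110
→ ^ → 1111011000010 = 7874
0x38C = 0001110001100
→ ^ → 1110101001110 = 7502

7502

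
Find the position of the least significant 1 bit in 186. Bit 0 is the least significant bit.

1

186 = 10111010
Trailing zeros: 1, so the lowest set bit is bit 1 (value 2).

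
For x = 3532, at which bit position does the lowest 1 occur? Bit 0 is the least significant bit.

3532 = 110111001100
Trailing zeros: 2, so the lowest set bit is bit 2 (value 4).

2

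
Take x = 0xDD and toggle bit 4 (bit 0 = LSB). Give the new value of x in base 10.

205

x = 00011011101
bit 4 is currently 1; toggle it via x ^ (1 << 4) = x ^ 16
→ 00011001101 = 205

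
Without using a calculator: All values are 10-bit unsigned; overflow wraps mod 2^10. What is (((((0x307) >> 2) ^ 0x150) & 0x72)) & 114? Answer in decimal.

16

0x307 = 1100000111
→ >> 2 → 0011000001 = 193
0x150 = 0101010000
→ ^ → 0110010001 = 401
0x72 = 0001110010
→ & → 0000010000 = 16
114 = 0001110010
→ & → 0000010000 = 16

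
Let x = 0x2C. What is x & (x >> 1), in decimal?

4

x = 101100 = 44
x>>1 = 010110
AND  = 000100 = 4
(x & (x >> 1) has a 1 wherever x has two consecutive 1 bits.)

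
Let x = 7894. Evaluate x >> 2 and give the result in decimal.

7894 = 1111011010110
shift right by 2 → 0011110110101 = 1973
(equivalently, floor(7894 / 4))

1973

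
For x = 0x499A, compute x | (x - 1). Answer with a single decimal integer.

18843

x = 100100110011010 = 18842
x - 1 = 100100110011001
OR    = 100100110011011 = 18843
(x | (x - 1) sets all bits below the lowest set bit.)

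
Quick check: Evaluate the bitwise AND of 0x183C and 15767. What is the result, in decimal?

6164

0x183C = 01100000111100
15767 = 11110110010111
AND → 01100000010100 = 6164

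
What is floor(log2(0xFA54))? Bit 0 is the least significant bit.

15

0xFA54 = 1111101001010100
The topmost 1 is at position 15 (since 2^15 = 32768 ≤ 64084 < 65536).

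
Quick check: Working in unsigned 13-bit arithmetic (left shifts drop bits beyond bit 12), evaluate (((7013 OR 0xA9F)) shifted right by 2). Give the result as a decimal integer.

1791

7013 = 1101101100101
0xA9F = 0101010011111
→ OR → 1101111111111 = 7167
→ shifted right by 2 → 0011011111111 = 1791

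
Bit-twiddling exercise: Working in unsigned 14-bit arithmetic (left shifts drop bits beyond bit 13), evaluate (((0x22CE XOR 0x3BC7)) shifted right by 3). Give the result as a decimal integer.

0x22CE = 10001011001110
0x3BC7 = 11101111000111
→ XOR → 01100100001001 = 6409
→ shifted right by 3 → 00001100100001 = 801

801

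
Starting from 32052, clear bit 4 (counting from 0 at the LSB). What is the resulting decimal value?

32036

x = 111110100110100
bit 4 is currently 1; clear it via x & ~(1 << 4) = x & ~16
→ 111110100100100 = 32036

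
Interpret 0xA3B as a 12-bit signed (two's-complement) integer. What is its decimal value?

pattern = 101000111011 (MSB is 1 ⇒ negative)
Invert: 010111000100, add 1 → 010111000101 = 1477, so the value is -1477.
(Equivalently: 2619 - 2^12 = 2619 - 4096 = -1477.)

-1477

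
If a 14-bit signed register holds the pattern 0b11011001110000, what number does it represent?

pattern = 11011001110000 (MSB is 1 ⇒ negative)
Invert: 00100110001111, add 1 → 00100110010000 = 2448, so the value is -2448.
(Equivalently: 13936 - 2^14 = 13936 - 16384 = -2448.)

-2448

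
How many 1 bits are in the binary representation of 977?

977 = 1111010001
Count the 1s: 1 + 1 + 1 + 1 + 1 + 1 = 6

6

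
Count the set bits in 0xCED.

8

0xCED = 110011101101
Count the 1s: 1 + 1 + 1 + 1 + 1 + 1 + 1 + 1 = 8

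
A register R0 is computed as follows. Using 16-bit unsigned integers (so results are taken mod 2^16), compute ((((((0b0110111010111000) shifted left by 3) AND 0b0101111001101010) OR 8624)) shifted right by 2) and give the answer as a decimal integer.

7548

0b0110111010111000 = 0110111010111000
→ shifted left by 3 (mod 2^16) → 0111010111000000 = 30144
0b0101111001101010 = 0101111001101010
→ AND → 0101010001000000 = 21568
8624 = 0010000110110000
→ OR → 0111010111110000 = 30192
→ shifted right by 2 → 0001110101111100 = 7548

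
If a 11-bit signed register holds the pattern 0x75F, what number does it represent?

-161

pattern = 11101011111 (MSB is 1 ⇒ negative)
Invert: 00010100000, add 1 → 00010100001 = 161, so the value is -161.
(Equivalently: 1887 - 2^11 = 1887 - 2048 = -161.)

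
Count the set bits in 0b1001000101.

4

n = 1001000101
Count the 1s: 1 + 1 + 1 + 1 = 4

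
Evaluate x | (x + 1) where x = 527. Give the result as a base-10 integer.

x = 1000001111 = 527
x + 1 = 1000010000
OR    = 1000011111 = 543
(x | (x + 1) sets the lowest cleared bit.)

543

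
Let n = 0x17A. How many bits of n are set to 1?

0x17A = 101111010
Count the 1s: 1 + 1 + 1 + 1 + 1 + 1 = 6

6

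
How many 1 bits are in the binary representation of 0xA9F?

0xA9F = 101010011111
Count the 1s: 1 + 1 + 1 + 1 + 1 + 1 + 1 + 1 = 8

8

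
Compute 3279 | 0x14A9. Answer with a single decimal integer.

7407

3279 = 0110011001111
0x14A9 = 1010010101001
 OR → 1110011101111 = 7407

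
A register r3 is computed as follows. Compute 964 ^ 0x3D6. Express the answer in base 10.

18

964 = 1111000100
0x3D6 = 1111010110
XOR → 0000010010 = 18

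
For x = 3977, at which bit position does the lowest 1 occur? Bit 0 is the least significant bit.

3977 = 111110001001
Trailing zeros: 0, so the lowest set bit is bit 0 (value 1).

0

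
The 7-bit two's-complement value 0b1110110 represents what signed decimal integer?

-10

pattern = 1110110 (MSB is 1 ⇒ negative)
Invert: 0001001, add 1 → 0001010 = 10, so the value is -10.
(Equivalently: 118 - 2^7 = 118 - 128 = -10.)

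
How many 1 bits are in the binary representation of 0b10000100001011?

n = 10000100001011
Count the 1s: 1 + 1 + 1 + 1 + 1 = 5

5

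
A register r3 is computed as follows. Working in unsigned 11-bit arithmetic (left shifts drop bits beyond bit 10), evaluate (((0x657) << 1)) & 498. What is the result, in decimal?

162

0x657 = 11001010111
→ << 1 (mod 2^11) → 10010101110 = 1198
498 = 00111110010
→ & → 00010100010 = 162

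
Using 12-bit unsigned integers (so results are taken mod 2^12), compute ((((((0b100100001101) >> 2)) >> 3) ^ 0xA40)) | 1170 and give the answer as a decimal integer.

0b100100001101 = 100100001101
→ >> 2 → 001001000011 = 579
→ >> 3 → 000001001000 = 72
0xA40 = 101001000000
→ ^ → 101000001000 = 2568
1170 = 010010010010
→ | → 111010011010 = 3738

3738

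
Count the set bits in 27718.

7

27718 = 110110001000110
Count the 1s: 1 + 1 + 1 + 1 + 1 + 1 + 1 = 7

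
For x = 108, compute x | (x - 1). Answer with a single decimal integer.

x = 1101100 = 108
x - 1 = 1101011
OR    = 1101111 = 111
(x | (x - 1) sets all bits below the lowest set bit.)

111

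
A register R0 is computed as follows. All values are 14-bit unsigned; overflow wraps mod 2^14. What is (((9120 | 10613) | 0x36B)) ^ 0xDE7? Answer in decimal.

9752

9120 = 10001110100000
10613 = 10100101110101
→ | → 10101111110101 = 11253
0x36B = 00001101101011
→ | → 10101111111111 = 11263
0xDE7 = 00110111100111
→ ^ → 10011000011000 = 9752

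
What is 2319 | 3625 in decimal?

2319 = 100100001111
3625 = 111000101001
 OR → 111100101111 = 3887

3887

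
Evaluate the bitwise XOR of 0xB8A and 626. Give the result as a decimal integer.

0xB8A = 101110001010
626 = 001001110010
XOR → 100111111000 = 2552

2552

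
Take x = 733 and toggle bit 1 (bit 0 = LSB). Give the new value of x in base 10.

735

x = 01011011101
bit 1 is currently 0; toggle it via x ^ (1 << 1) = x ^ 2
→ 01011011111 = 735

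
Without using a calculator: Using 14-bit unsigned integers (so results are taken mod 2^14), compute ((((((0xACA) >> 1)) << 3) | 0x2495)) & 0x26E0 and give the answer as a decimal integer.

9888

0xACA = 00101011001010
→ >> 1 → 00010101100101 = 1381
→ << 3 (mod 2^14) → 10101100101000 = 11048
0x2495 = 10010010010101
→ | → 10111110111101 = 12221
0x26E0 = 10011011100000
→ & → 10011010100000 = 9888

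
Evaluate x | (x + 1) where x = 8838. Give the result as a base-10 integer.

8839

x = 10001010000110 = 8838
x + 1 = 10001010000111
OR    = 10001010000111 = 8839
(x | (x + 1) sets the lowest cleared bit.)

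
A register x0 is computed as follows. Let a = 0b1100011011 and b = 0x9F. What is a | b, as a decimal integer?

a = 1100011011
0x9F = 0010011111
 OR → 1110011111 = 927

927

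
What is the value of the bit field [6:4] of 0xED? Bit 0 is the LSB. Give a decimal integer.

6

v = 11101101
Shift right by 4: 1110
Mask low 3 bits: 110 = 6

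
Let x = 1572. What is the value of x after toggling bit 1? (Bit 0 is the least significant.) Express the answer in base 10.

x = 0011000100100
bit 1 is currently 0; toggle it via x ^ (1 << 1) = x ^ 2
→ 0011000100110 = 1574

1574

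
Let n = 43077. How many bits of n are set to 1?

6

43077 = 1010100001000101
Count the 1s: 1 + 1 + 1 + 1 + 1 + 1 = 6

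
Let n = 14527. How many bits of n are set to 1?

10

14527 = 11100010111111
Count the 1s: 1 + 1 + 1 + 1 + 1 + 1 + 1 + 1 + 1 + 1 = 10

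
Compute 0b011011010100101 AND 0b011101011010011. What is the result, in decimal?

12929

a = 11011010100101
b = 11101011010011
AND → 11001010000001 = 12929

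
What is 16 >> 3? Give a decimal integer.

16 = 10000
shift right by 3 → 00010 = 2
(equivalently, floor(16 / 8))

2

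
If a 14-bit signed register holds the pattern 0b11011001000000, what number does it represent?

pattern = 11011001000000 (MSB is 1 ⇒ negative)
Invert: 00100110111111, add 1 → 00100111000000 = 2496, so the value is -2496.
(Equivalently: 13888 - 2^14 = 13888 - 16384 = -2496.)

-2496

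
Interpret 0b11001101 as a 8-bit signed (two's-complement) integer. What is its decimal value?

pattern = 11001101 (MSB is 1 ⇒ negative)
Invert: 00110010, add 1 → 00110011 = 51, so the value is -51.
(Equivalently: 205 - 2^8 = 205 - 256 = -51.)

-51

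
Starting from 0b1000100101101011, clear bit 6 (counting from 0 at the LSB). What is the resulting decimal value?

x = 1000100101101011
bit 6 is currently 1; clear it via x & ~(1 << 6) = x & ~64
→ 1000100100101011 = 35115

35115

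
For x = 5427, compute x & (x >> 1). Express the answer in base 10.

17

x = 1010100110011 = 5427
x>>1 = 0101010011001
AND  = 0000000010001 = 17
(x & (x >> 1) has a 1 wherever x has two consecutive 1 bits.)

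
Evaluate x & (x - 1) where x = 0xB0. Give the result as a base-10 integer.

160

x = 10110000 = 176
x - 1 = 10101111
AND   = 10100000 = 160
(x & (x - 1) clears the lowest set bit of x.)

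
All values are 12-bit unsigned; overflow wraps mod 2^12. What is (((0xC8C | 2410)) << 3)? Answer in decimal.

3952

0xC8C = 110010001100
2410 = 100101101010
→ | → 110111101110 = 3566
→ << 3 (mod 2^12) → 111101110000 = 3952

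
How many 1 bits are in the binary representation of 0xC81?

4

0xC81 = 110010000001
Count the 1s: 1 + 1 + 1 + 1 = 4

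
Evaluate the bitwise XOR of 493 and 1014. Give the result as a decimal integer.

539

493 = 0111101101
1014 = 1111110110
XOR → 1000011011 = 539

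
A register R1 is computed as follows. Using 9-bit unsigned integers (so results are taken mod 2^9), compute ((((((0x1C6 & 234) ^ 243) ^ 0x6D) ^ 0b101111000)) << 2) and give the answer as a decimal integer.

144

0x1C6 = 111000110
234 = 011101010
→ & → 011000010 = 194
243 = 011110011
→ ^ → 000110001 = 49
0x6D = 001101101
→ ^ → 001011100 = 92
0b101111000 = 101111000
→ ^ → 100100100 = 292
→ << 2 (mod 2^9) → 010010000 = 144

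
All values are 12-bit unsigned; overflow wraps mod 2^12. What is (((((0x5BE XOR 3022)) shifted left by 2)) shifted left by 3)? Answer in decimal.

3584

0x5BE = 010110111110
3022 = 101111001110
→ XOR → 111001110000 = 3696
→ shifted left by 2 (mod 2^12) → 100111000000 = 2496
→ shifted left by 3 (mod 2^12) → 111000000000 = 3584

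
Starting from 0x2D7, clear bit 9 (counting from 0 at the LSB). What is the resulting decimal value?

x = 01011010111
bit 9 is currently 1; clear it via x & ~(1 << 9) = x & ~512
→ 00011010111 = 215

215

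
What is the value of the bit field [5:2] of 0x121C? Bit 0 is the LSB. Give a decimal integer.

7

v = 1001000011100
Shift right by 2: 10010000111
Mask low 4 bits: 0111 = 7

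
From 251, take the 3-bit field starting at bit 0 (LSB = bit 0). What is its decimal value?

v = 00011111011
Shift right by 0: 00011111011
Mask low 3 bits: 011 = 3

3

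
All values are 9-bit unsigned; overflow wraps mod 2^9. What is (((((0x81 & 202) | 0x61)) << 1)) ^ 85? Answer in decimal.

407

0x81 = 010000001
202 = 011001010
→ & → 010000000 = 128
0x61 = 001100001
→ | → 011100001 = 225
→ << 1 (mod 2^9) → 111000010 = 450
85 = 001010101
→ ^ → 110010111 = 407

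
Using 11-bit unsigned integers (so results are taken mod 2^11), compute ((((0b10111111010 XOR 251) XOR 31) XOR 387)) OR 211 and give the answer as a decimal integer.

1247

0b10111111010 = 10111111010
251 = 00011111011
→ XOR → 10100000001 = 1281
31 = 00000011111
→ XOR → 10100011110 = 1310
387 = 00110000011
→ XOR → 10010011101 = 1181
211 = 00011010011
→ OR → 10011011111 = 1247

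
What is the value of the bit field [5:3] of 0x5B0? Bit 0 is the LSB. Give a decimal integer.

6

v = 10110110000
Shift right by 3: 10110110
Mask low 3 bits: 110 = 6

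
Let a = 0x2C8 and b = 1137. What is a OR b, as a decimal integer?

0x2C8 = 01011001000
1137 = 10001110001
 OR → 11011111001 = 1785

1785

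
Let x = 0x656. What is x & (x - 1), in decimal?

x = 11001010110 = 1622
x - 1 = 11001010101
AND   = 11001010100 = 1620
(x & (x - 1) clears the lowest set bit of x.)

1620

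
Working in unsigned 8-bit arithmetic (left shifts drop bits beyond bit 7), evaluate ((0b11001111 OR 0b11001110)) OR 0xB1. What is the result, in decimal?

255

0b11001111 = 11001111
0b11001110 = 11001110
→ OR → 11001111 = 207
0xB1 = 10110001
→ OR → 11111111 = 255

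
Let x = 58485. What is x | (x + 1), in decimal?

58487

x = 1110010001110101 = 58485
x + 1 = 1110010001110110
OR    = 1110010001110111 = 58487
(x | (x + 1) sets the lowest cleared bit.)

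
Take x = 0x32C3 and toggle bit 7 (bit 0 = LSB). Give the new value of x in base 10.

x = 011001011000011
bit 7 is currently 1; toggle it via x ^ (1 << 7) = x ^ 128
→ 011001001000011 = 12867

12867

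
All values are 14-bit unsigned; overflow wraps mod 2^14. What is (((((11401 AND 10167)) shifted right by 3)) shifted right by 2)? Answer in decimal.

292

11401 = 10110010001001
10167 = 10011110110111
→ AND → 10010010000001 = 9345
→ shifted right by 3 → 00010010010000 = 1168
→ shifted right by 2 → 00000100100100 = 292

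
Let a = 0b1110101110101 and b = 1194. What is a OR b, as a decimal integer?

a = 1110101110101
1194 = 0010010101010
 OR → 1110111111111 = 7679

7679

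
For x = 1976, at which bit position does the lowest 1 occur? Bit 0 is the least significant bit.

3

1976 = 11110111000
Trailing zeros: 3, so the lowest set bit is bit 3 (value 8).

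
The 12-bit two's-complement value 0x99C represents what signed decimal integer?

-1636

pattern = 100110011100 (MSB is 1 ⇒ negative)
Invert: 011001100011, add 1 → 011001100100 = 1636, so the value is -1636.
(Equivalently: 2460 - 2^12 = 2460 - 4096 = -1636.)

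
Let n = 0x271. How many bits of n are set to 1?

0x271 = 1001110001
Count the 1s: 1 + 1 + 1 + 1 + 1 = 5

5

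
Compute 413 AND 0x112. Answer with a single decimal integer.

272

413 = 110011101
0x112 = 100010010
AND → 100010000 = 272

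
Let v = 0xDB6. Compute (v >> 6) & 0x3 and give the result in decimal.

v = 0110110110110
Shift right by 6: 0110110
Mask low 2 bits: 10 = 2

2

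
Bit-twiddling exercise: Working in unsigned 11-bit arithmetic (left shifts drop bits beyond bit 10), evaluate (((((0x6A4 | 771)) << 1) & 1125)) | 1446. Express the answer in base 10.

0x6A4 = 11010100100
771 = 01100000011
→ | → 11110100111 = 1959
→ << 1 (mod 2^11) → 11101001110 = 1870
1125 = 10001100101
→ & → 10001000100 = 1092
1446 = 10110100110
→ | → 10111100110 = 1510

1510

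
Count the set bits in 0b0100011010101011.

8

n = 100011010101011
Count the 1s: 1 + 1 + 1 + 1 + 1 + 1 + 1 + 1 = 8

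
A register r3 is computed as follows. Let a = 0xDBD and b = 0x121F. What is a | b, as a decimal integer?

8127

0xDBD = 0110110111101
0x121F = 1001000011111
 OR → 1111110111111 = 8127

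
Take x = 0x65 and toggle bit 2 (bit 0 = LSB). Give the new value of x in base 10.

x = 00001100101
bit 2 is currently 1; toggle it via x ^ (1 << 2) = x ^ 4
→ 00001100001 = 97

97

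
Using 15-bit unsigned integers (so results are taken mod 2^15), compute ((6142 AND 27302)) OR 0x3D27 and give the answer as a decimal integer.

6142 = 001011111111110
27302 = 110101010100110
→ AND → 000001010100110 = 678
0x3D27 = 011110100100111
→ OR → 011111110100111 = 16295

16295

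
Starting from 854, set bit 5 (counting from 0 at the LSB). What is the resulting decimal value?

x = 01101010110
bit 5 is currently 0; set it via x | (1 << 5) = x | 32
→ 01101110110 = 886

886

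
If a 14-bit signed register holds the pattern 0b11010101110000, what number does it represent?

-2704

pattern = 11010101110000 (MSB is 1 ⇒ negative)
Invert: 00101010001111, add 1 → 00101010010000 = 2704, so the value is -2704.
(Equivalently: 13680 - 2^14 = 13680 - 16384 = -2704.)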